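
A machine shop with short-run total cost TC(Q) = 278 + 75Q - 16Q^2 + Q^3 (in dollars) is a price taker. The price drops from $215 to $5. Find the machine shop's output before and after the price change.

MC = 75 - 32Q + 3Q^2; the shutdown threshold is min AVC = $11 (at Q = 8).
At P = $215 ≥ min AVC, set P = MC on the rising branch: Q = 14.
At P = $5 < min AVC = $11, price no longer covers variable cost at any output, so the firm shuts down: Q = 0.

Output falls from 14 to 0 (the firm shuts down)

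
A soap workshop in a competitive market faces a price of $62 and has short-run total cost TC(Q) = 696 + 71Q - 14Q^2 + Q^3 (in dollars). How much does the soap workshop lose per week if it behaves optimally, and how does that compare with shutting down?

AVC = 71 - 14Q + Q^2 has its minimum $22 at Q = 7; price $62 clears that bar, so the firm operates.
MC = 71 - 28Q + 3Q^2. Setting P = MC and taking the root on the rising branch gives Q* = 9.
TR = 62·9 = 558. TC = 696 + 234 = 930. Profit = 558 − 930 = -$372.
Shutting down would mean losing the fixed cost of $696, so operating at a loss of $372 is better by $324.

Profit = -$372 at Q = 9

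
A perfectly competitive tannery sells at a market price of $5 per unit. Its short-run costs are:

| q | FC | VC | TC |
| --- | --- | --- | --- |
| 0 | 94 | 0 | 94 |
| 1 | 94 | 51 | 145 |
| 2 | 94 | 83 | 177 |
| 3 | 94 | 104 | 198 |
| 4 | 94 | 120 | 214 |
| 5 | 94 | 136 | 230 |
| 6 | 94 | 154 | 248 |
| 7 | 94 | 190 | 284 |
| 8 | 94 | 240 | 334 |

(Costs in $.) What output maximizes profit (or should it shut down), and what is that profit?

q = 0 (shut down); profit = -$94

Profit at each row (π = 5q − TC): q=0: -94; q=1: -140; q=2: -167; q=3: -183; q=4: -194; q=5: -205; q=6: -218; q=7: -249; q=8: -294.
Profit is highest at q = 0. Equivalently, the lowest AVC in the table is 154/6 ≈ $25.67 at q = 6, and P = $5 falls below it — price never covers variable cost, so the firm shuts down and loses only its fixed cost.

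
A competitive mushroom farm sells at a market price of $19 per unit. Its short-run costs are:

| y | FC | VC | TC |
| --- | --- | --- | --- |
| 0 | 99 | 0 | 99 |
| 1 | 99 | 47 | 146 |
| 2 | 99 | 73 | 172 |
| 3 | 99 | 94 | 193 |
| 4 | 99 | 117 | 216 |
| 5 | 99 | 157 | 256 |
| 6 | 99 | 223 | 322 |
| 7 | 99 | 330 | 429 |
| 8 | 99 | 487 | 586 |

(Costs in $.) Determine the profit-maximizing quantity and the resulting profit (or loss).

y = 0 (shut down); profit = -$99

Profit at each row (π = 19y − TC): y=0: -99; y=1: -127; y=2: -134; y=3: -136; y=4: -140; y=5: -161; y=6: -208; y=7: -296; y=8: -434.
Profit is highest at y = 0. Equivalently, the lowest AVC in the table is 117/4 ≈ $29.25 at y = 4, and P = $19 falls below it — price never covers variable cost, so the firm shuts down and loses only its fixed cost.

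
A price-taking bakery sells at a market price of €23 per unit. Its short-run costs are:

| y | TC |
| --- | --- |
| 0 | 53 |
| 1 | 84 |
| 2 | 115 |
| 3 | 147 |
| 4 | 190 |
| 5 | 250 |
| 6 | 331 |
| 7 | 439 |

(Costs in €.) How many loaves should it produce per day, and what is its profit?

y = 0 (shut down); profit = -€53

Compute π = P·y − TC at each output: y=0: -53; y=1: -61; y=2: -69; y=3: -78; y=4: -98; y=5: -135; y=6: -193; y=7: -278.
Profit is highest at y = 0. Equivalently, the lowest AVC in the table is 31/1 ≈ €31 at y = 1, and P = €23 falls below it — price never covers variable cost, so the firm shuts down and loses only its fixed cost.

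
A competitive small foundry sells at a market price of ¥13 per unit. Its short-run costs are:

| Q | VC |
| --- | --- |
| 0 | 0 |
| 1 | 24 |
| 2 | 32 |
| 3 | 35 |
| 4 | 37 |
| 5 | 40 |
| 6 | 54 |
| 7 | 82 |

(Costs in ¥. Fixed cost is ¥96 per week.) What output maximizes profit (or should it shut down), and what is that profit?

Q = 5; profit = -¥71

Profit at each row (π = 13Q − TC): Q=0: -96; Q=1: -107; Q=2: -102; Q=3: -92; Q=4: -81; Q=5: -71; Q=6: -72; Q=7: -87.
Profit is maximized at Q = 5. AVC there is 40/5 = ¥8 ≤ P, so producing beats shutting down (which would give -¥96).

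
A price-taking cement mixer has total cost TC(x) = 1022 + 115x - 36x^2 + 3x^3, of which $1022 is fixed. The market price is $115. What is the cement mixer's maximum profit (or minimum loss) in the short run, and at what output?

AVC = 115 - 36x + 3x^2; min AVC = $7 at x = 6. Since P = $115 ≥ min AVC, the firm produces.
MC = 115 - 72x + 9x^2. Setting P = MC and taking the root on the rising branch gives x* = 8.
TR = 115·8 = 920. TC = 1022 + 152 = 1174. Profit = 920 − 1174 = -$254.
Shutting down would mean losing the fixed cost of $1022, so operating at a loss of $254 is better by $768.

Profit = -$254 at x = 8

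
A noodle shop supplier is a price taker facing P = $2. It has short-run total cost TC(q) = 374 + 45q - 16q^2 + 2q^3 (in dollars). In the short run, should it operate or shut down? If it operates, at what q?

Shut down

Variable cost is VC = 45q - 16q^2 + 2q^3, so AVC = VC/q = 45 - 16q + 2q^2 and MC = dTC/dq = 45 - 32q + 6q^2.
AVC hits its minimum where MC = AVC, at q = 4, giving min AVC = 45 - 16·4 + 2·4^2 = $13.
Since P = $2 < min AVC = $13, price fails to cover variable cost at any output.
Best response: produce nothing and absorb the $374 fixed cost.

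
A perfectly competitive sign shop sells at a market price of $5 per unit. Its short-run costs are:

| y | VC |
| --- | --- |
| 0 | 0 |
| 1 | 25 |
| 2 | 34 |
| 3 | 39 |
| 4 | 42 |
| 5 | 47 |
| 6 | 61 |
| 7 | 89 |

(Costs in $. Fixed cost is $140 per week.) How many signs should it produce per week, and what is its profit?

Profit at each row (π = 5y − TC): y=0: -140; y=1: -160; y=2: -164; y=3: -164; y=4: -162; y=5: -162; y=6: -171; y=7: -194.
Profit is highest at y = 0. Equivalently, the lowest AVC in the table is 47/5 ≈ $9.40 at y = 5, and P = $5 falls below it — price never covers variable cost, so the firm shuts down and loses only its fixed cost.

y = 0 (shut down); profit = -$140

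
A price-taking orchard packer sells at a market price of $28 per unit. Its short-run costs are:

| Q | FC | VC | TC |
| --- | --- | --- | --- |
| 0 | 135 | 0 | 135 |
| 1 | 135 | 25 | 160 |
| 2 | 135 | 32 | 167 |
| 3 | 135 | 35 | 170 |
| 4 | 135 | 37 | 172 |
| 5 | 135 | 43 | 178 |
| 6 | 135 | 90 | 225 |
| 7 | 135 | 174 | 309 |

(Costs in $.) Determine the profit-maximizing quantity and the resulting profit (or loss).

Compute π = P·Q − TC at each output: Q=0: -135; Q=1: -132; Q=2: -111; Q=3: -86; Q=4: -60; Q=5: -38; Q=6: -57; Q=7: -113.
Profit is maximized at Q = 5. AVC there is 43/5 = $8.60 ≤ P, so producing beats shutting down (which would give -$135).

Q = 5; profit = -$38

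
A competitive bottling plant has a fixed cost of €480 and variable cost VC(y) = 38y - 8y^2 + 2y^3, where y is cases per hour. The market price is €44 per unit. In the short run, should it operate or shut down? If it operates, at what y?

Produce at y = 3

Variable cost is VC = 38y - 8y^2 + 2y^3, so AVC = VC/y = 38 - 8y + 2y^2 and MC = dTC/dy = 38 - 16y + 6y^2.
The AVC parabola has its vertex at y = 8/4 = 2, where AVC = 38 - 8·2 + 2·2^2 = €30.
Since P = €44 ≥ min AVC = €30, price covers variable cost and the firm should produce.
Set P = MC: 44 = 38 - 16y + 6y^2 → -6 - 16y + 6y^2 = 0. The roots are y = -1/3 and y = 3; the profit-maximizing output is on the rising part of MC, so y* = 3.
Check: AVC at y = 3 is €32 ≤ P, so revenue covers variable cost.
Profit = P·y − TC = 44·3 − 576 = -€444, a loss, but smaller than the €480 fixed cost the firm would lose by shutting down.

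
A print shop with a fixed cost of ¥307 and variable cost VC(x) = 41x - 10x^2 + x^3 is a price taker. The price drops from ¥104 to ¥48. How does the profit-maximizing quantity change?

MC = 41 - 20x + 3x^2; the shutdown threshold is min AVC = ¥16 (at x = 5).
At P = ¥104 ≥ min AVC, set P = MC on the rising branch: x = 9.
At P = ¥48 ≥ min AVC, set P = MC: x = 7. The firm stays open but cuts output.

Output falls from 9 to 7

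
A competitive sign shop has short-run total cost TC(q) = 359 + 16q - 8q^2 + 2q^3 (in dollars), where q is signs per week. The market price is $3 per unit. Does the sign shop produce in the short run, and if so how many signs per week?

From TC, MC = TC'(q) = 16 - 16q + 6q^2 and AVC = VC/q = 16 - 8q + 2q^2.
AVC hits its minimum where MC = AVC, at q = 2, giving min AVC = 16 - 8·2 + 2·2^2 = $8.
Since P = $3 < min AVC = $8, price fails to cover variable cost at any output.
The firm minimizes its loss by shutting down and losing only its fixed cost of $359.

Shut down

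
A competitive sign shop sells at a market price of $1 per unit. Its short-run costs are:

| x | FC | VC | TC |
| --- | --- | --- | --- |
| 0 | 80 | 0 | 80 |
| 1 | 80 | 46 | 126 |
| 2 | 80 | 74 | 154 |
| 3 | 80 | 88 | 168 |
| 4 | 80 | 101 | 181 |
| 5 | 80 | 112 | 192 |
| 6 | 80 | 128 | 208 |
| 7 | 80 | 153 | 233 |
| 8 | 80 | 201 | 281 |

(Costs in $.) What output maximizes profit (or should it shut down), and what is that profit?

Profit at each row (π = 1x − TC): x=0: -80; x=1: -125; x=2: -152; x=3: -165; x=4: -177; x=5: -187; x=6: -202; x=7: -226; x=8: -273.
Profit is highest at x = 0. Equivalently, the lowest AVC in the table is 128/6 ≈ $21.33 at x = 6, and P = $1 falls below it — price never covers variable cost, so the firm shuts down and loses only its fixed cost.

x = 0 (shut down); profit = -$80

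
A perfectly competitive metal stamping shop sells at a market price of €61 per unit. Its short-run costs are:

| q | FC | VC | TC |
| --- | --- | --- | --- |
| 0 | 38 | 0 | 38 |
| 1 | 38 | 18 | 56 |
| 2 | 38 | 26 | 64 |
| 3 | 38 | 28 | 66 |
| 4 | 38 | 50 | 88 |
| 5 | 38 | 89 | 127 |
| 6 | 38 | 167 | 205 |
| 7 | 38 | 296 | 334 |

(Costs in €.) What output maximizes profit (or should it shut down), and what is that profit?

q = 5; profit = €178

Tabulate TR − TC: q=0: -38; q=1: 5; q=2: 58; q=3: 117; q=4: 156; q=5: 178; q=6: 161; q=7: 93.
Profit is maximized at q = 5. AVC there is 89/5 = €17.80 ≤ P, so producing beats shutting down (which would give -€38).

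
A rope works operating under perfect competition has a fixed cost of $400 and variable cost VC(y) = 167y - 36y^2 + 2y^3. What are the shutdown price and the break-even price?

Shutdown price = $5; break-even price = $47

Shutdown price = min AVC. AVC = 167 - 36y + 2y^2, with vertex at y = 9 and minimum $5.
ATC = 400/y + 167 - 36y + 2y^2. Setting dATC/dy = −400/y^2 − 36 + 4y = 0 gives y = 10 (since 4·10^3 − 36·10^2 = 400).
min ATC = 400/10 + 167 − 36·10 + 2·10^2 = $47. That is the break-even price.
For $5 ≤ P < $47 the firm produces at a loss; below $5 it shuts down.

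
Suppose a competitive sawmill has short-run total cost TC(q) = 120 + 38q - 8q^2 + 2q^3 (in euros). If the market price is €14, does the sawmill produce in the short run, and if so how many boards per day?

Strip out fixed cost: VC = 38q - 8q^2 + 2q^3. Then AVC = 38 - 8q + 2q^2 and MC = 38 - 16q + 6q^2.
AVC is minimized where dAVC/dq = -8 + 4q = 0, at q = 2; min AVC = 38 - 8·2 + 2·2^2 = €30.
Since P = €14 < min AVC = €30, price fails to cover variable cost at any output.
Shutting down limits the loss to fixed cost, €120.

Shut down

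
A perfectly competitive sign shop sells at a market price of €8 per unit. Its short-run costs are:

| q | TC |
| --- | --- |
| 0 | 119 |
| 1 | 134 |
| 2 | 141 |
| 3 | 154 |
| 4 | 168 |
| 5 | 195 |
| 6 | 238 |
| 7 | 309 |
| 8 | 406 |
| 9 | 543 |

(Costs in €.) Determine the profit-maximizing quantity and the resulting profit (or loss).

Tabulate TR − TC: q=0: -119; q=1: -126; q=2: -125; q=3: -130; q=4: -136; q=5: -155; q=6: -190; q=7: -253; q=8: -342; q=9: -471.
Profit is highest at q = 0. Equivalently, the lowest AVC in the table is 22/2 ≈ €11 at q = 2, and P = €8 falls below it — price never covers variable cost, so the firm shuts down and loses only its fixed cost.

q = 0 (shut down); profit = -€119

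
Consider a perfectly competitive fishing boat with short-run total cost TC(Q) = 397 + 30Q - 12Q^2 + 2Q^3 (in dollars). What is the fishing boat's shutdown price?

$12 per unit

Short-run supply begins at min AVC. From VC = 30Q - 12Q^2 + 2Q^3, AVC = 30 - 12Q + 2Q^2.
At the minimum of AVC, MC = AVC. MC = 30 - 24Q + 6Q^2; setting MC = AVC gives 4Q^2 - 12Q = 0, so Q = 3. min AVC = 12.
So the shutdown price is $12.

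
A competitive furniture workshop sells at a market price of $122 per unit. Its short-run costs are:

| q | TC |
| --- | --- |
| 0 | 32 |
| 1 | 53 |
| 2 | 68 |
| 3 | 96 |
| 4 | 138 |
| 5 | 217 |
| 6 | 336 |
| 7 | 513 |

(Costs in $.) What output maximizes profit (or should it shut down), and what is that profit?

q = 6; profit = $396

Tabulate TR − TC: q=0: -32; q=1: 69; q=2: 176; q=3: 270; q=4: 350; q=5: 393; q=6: 396; q=7: 341.
Profit is maximized at q = 6. AVC there is 304/6 = $50.67 ≤ P, so producing beats shutting down (which would give -$32).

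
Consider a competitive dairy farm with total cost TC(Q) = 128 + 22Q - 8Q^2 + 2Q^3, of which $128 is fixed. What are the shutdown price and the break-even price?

Shutdown price = $14; break-even price = $54

AVC = 22 - 8Q + 2Q^2; minimized at Q = 2, giving min AVC = $14. That is the shutdown price.
ATC = 128/Q + 22 - 8Q + 2Q^2. Setting dATC/dQ = −128/Q^2 − 8 + 4Q = 0 gives Q = 4 (since 4·4^3 − 8·4^2 = 128).
min ATC = 128/4 + 22 − 8·4 + 2·4^2 = $54. That is the break-even price.
Between these two prices the firm operates at a loss; above $54 it earns a profit.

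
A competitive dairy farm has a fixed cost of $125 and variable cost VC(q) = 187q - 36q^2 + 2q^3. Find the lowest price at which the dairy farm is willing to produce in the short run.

$25 per unit

The shutdown price is the minimum of AVC. VC = 187q - 36q^2 + 2q^3, so AVC = 187 - 36q + 2q^2.
At the minimum of AVC, MC = AVC. MC = 187 - 72q + 6q^2; setting MC = AVC gives 4q^2 - 36q = 0, so q = 9. min AVC = 25.
So the shutdown price is $25.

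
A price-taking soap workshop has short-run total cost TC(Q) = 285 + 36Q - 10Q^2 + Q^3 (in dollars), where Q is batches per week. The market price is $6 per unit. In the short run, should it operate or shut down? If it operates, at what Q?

Shut down

From TC, MC = TC'(Q) = 36 - 20Q + 3Q^2 and AVC = VC/Q = 36 - 10Q + Q^2.
AVC hits its minimum where MC = AVC, at Q = 5, giving min AVC = 36 - 10·5 + 5^2 = $11.
Since P = $6 < min AVC = $11, price fails to cover variable cost at any output.
The firm minimizes its loss by shutting down and losing only its fixed cost of $285.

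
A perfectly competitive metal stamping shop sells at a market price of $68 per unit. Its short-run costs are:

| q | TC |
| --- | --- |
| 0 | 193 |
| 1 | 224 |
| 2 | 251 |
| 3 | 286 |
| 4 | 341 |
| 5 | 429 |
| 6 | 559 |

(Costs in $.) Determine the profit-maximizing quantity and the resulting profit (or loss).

q = 4; profit = -$69

Profit at each row (π = 68q − TC): q=0: -193; q=1: -156; q=2: -115; q=3: -82; q=4: -69; q=5: -89; q=6: -151.
Profit is maximized at q = 4. AVC there is 148/4 = $37 ≤ P, so producing beats shutting down (which would give -$193).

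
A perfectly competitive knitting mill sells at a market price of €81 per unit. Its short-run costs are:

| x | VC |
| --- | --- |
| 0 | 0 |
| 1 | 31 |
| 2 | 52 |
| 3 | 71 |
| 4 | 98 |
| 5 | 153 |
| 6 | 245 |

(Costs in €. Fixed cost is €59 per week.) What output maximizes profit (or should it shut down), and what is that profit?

Compute π = P·x − TC at each output: x=0: -59; x=1: -9; x=2: 51; x=3: 113; x=4: 167; x=5: 193; x=6: 182.
Profit is maximized at x = 5. AVC there is 153/5 = €30.60 ≤ P, so producing beats shutting down (which would give -€59).

x = 5; profit = €193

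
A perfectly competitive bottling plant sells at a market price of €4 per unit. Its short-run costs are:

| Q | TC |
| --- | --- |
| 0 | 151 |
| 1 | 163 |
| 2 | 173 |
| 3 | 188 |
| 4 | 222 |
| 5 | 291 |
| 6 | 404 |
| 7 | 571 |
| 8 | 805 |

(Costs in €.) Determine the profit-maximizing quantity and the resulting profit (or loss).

Q = 0 (shut down); profit = -€151

Profit at each row (π = 4Q − TC): Q=0: -151; Q=1: -159; Q=2: -165; Q=3: -176; Q=4: -206; Q=5: -271; Q=6: -380; Q=7: -543; Q=8: -773.
Profit is highest at Q = 0. Equivalently, the lowest AVC in the table is 22/2 ≈ €11 at Q = 2, and P = €4 falls below it — price never covers variable cost, so the firm shuts down and loses only its fixed cost.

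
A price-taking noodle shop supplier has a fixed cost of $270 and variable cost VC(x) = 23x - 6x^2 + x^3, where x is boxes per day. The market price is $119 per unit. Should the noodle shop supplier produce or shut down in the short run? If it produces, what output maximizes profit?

Variable cost is VC = 23x - 6x^2 + x^3, so AVC = VC/x = 23 - 6x + x^2 and MC = dTC/dx = 23 - 12x + 3x^2.
The AVC parabola has its vertex at x = 6/2 = 3, where AVC = 23 - 6·3 + 3^2 = $14.
Since P = $119 ≥ min AVC = $14, price covers variable cost and the firm should produce.
P = MC gives -96 - 12x + 3x^2 = 0, with roots -4 and 8. Take the larger (rising MC): x* = 8.
Check: AVC at x = 8 is $39 ≤ P, so revenue covers variable cost.
Profit = P·x − TC = 119·8 − 582 = $370.

Produce at x = 8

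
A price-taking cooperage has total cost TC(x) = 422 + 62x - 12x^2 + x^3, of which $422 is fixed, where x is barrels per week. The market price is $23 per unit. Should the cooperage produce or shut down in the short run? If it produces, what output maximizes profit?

Shut down

Variable cost is VC = 62x - 12x^2 + x^3, so AVC = VC/x = 62 - 12x + x^2 and MC = dTC/dx = 62 - 24x + 3x^2.
The AVC parabola has its vertex at x = 12/2 = 6, where AVC = 62 - 12·6 + 6^2 = $26.
P = $23 lies below min AVC = $26; no output level covers variable cost.
Shutting down limits the loss to fixed cost, $422.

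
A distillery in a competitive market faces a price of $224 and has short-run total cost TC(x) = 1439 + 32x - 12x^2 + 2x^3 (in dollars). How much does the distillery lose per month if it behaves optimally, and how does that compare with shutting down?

AVC = 32 - 12x + 2x^2 has its minimum $14 at x = 3; price $224 clears that bar, so the firm operates.
MC = 32 - 24x + 6x^2. Setting P = MC and taking the root on the rising branch gives x* = 8.
TR = 224·8 = 1792. TC = 1439 + 512 = 1951. Profit = 1792 − 1951 = -$159.
Shutting down would mean losing the fixed cost of $1439, so operating at a loss of $159 is better by $1280.

Profit = -$159 at x = 8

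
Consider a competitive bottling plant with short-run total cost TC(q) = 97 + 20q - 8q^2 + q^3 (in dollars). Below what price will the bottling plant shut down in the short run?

The firm shuts down when price falls below the minimum of average variable cost. AVC = VC/q = 20 - 8q + q^2.
dAVC/dq = -8 + 2q = 0 gives q = 4. min AVC = 20 - 8·4 + 4^2 = 4.
So the shutdown price is $4.

$4 per unit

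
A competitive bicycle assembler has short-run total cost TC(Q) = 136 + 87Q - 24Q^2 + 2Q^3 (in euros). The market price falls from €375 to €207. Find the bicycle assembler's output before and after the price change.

MC = 87 - 48Q + 6Q^2; the shutdown threshold is min AVC = €15 (at Q = 6).
With P = €375 above the shutdown price, P = MC gives Q = 12.
At P = €207 ≥ min AVC, set P = MC: Q = 10. The firm stays open but cuts output.

Output falls from 12 to 10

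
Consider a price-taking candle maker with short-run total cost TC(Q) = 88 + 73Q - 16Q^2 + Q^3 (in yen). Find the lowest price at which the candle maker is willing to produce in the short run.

¥9 per unit

The firm shuts down when price falls below the minimum of average variable cost. AVC = VC/Q = 73 - 16Q + Q^2.
dAVC/dQ = -16 + 2Q = 0 gives Q = 8. min AVC = 73 - 16·8 + 8^2 = 9.
The firm shuts down for any P below ¥9.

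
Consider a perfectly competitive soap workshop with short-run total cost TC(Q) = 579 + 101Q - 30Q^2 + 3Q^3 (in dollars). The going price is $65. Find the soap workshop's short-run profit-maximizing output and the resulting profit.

AVC = 101 - 30Q + 3Q^2 has its minimum $26 at Q = 5; price $65 clears that bar, so the firm operates.
MC = 101 - 60Q + 9Q^2. Setting P = MC and taking the root on the rising branch gives Q* = 6.
TR = 65·6 = 390. TC = 579 + 174 = 753. Profit = 390 − 753 = -$363.
That loss of $363 beats the $579 the firm would lose by shutting down; producing recovers $216 of fixed cost.

Profit = -$363 at Q = 6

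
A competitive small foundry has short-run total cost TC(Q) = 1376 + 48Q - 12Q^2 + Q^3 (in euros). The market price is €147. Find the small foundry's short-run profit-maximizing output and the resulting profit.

AVC = 48 - 12Q + Q^2 has its minimum €12 at Q = 6; price €147 clears that bar, so the firm operates.
With MC = 48 - 24Q + 3Q^2, P = MC on the upward-sloping part at Q* = 11.
TR = 147·11 = 1617. TC = 1376 + 407 = 1783. Profit = 1617 − 1783 = -€166.
Shutting down would mean losing the fixed cost of €1376, so operating at a loss of €166 is better by €1210.

Profit = -€166 at Q = 11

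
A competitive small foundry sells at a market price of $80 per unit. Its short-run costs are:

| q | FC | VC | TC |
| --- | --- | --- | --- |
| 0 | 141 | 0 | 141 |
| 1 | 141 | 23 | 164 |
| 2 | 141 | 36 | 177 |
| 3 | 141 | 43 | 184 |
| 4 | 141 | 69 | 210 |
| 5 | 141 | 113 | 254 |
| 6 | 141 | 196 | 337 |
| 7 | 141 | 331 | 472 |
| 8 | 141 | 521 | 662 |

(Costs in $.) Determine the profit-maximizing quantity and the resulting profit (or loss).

Compute π = P·q − TC at each output: q=0: -141; q=1: -84; q=2: -17; q=3: 56; q=4: 110; q=5: 146; q=6: 143; q=7: 88; q=8: -22.
Profit is maximized at q = 5. AVC there is 113/5 = $22.60 ≤ P, so producing beats shutting down (which would give -$141).

q = 5; profit = $146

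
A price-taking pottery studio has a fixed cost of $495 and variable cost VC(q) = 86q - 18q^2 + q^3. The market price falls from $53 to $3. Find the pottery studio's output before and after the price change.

Output falls from 11 to 0 (the firm shuts down)

AVC = 86 - 18q + q^2, minimized at q = 9 where min AVC = $5. MC = 86 - 36q + 3q^2.
At P = $53 ≥ min AVC, set P = MC on the rising branch: q = 11.
At P = $3 < min AVC = $5, price no longer covers variable cost at any output, so the firm shuts down: q = 0.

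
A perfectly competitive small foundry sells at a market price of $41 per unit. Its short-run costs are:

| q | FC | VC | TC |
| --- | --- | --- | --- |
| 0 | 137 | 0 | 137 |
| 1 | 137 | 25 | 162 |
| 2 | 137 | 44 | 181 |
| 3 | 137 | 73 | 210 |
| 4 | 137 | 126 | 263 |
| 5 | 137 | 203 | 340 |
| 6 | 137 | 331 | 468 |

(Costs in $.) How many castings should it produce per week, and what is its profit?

Profit at each row (π = 41q − TC): q=0: -137; q=1: -121; q=2: -99; q=3: -87; q=4: -99; q=5: -135; q=6: -222.
Profit is maximized at q = 3. AVC there is 73/3 = $24.33 ≤ P, so producing beats shutting down (which would give -$137).

q = 3; profit = -$87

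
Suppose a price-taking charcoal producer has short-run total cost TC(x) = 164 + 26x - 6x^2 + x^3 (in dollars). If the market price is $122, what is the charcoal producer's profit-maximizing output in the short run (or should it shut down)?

Variable cost is VC = 26x - 6x^2 + x^3, so AVC = VC/x = 26 - 6x + x^2 and MC = dTC/dx = 26 - 12x + 3x^2.
AVC hits its minimum where MC = AVC, at x = 3, giving min AVC = 26 - 6·3 + 3^2 = $17.
Because $122 ≥ $17, revenue can cover variable cost; the firm operates.
P = MC gives -96 - 12x + 3x^2 = 0, with roots -4 and 8. Take the larger (rising MC): x* = 8.
Check: AVC at x = 8 is $42 ≤ P, so revenue covers variable cost.
Profit = P·x − TC = 122·8 − 500 = $476.

Produce at x = 8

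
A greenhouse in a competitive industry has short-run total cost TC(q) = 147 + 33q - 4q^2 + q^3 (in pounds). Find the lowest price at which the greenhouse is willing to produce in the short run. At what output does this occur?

The firm shuts down when price falls below the minimum of average variable cost. AVC = VC/q = 33 - 4q + q^2.
At the minimum of AVC, MC = AVC. MC = 33 - 8q + 3q^2; setting MC = AVC gives 2q^2 - 4q = 0, so q = 2. min AVC = 29.
For P < £29 the firm produces nothing.

£29 per unit, at q = 2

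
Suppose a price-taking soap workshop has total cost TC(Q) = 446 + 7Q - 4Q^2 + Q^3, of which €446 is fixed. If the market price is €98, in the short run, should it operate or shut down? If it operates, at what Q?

Produce at Q = 7

Variable cost is VC = 7Q - 4Q^2 + Q^3, so AVC = VC/Q = 7 - 4Q + Q^2 and MC = dTC/dQ = 7 - 8Q + 3Q^2.
AVC hits its minimum where MC = AVC, at Q = 2, giving min AVC = 7 - 4·2 + 2^2 = €3.
Because €98 ≥ €3, revenue can cover variable cost; the firm operates.
P = MC gives -91 - 8Q + 3Q^2 = 0, with roots -13/3 and 7. Take the larger (rising MC): Q* = 7.
Check: AVC at Q = 7 is €28 ≤ P, so revenue covers variable cost.
Profit = P·Q − TC = 98·7 − 642 = €44.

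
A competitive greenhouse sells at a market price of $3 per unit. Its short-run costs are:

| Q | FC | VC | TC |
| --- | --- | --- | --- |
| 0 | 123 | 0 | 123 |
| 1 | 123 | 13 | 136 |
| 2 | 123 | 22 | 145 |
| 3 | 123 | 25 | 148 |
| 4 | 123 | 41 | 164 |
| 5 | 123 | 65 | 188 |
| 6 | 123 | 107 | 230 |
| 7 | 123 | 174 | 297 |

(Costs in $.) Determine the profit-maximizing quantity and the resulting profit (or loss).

Q = 0 (shut down); profit = -$123

Tabulate TR − TC: Q=0: -123; Q=1: -133; Q=2: -139; Q=3: -139; Q=4: -152; Q=5: -173; Q=6: -212; Q=7: -276.
Profit is highest at Q = 0. Equivalently, the lowest AVC in the table is 25/3 ≈ $8.33 at Q = 3, and P = $3 falls below it — price never covers variable cost, so the firm shuts down and loses only its fixed cost.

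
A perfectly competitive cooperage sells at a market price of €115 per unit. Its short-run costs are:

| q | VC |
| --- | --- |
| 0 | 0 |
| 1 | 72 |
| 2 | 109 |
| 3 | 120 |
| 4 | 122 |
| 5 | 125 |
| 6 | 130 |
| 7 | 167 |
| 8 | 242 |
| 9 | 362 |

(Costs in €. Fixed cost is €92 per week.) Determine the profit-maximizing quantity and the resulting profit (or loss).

q = 8; profit = €586

Tabulate TR − TC: q=0: -92; q=1: -49; q=2: 29; q=3: 133; q=4: 246; q=5: 358; q=6: 468; q=7: 546; q=8: 586; q=9: 581.
Profit is maximized at q = 8. AVC there is 242/8 = €30.25 ≤ P, so producing beats shutting down (which would give -€92).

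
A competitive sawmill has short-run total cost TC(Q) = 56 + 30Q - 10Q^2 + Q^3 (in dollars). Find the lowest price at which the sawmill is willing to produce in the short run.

$5 per unit

The firm shuts down when price falls below the minimum of average variable cost. AVC = VC/Q = 30 - 10Q + Q^2.
At the minimum of AVC, MC = AVC. MC = 30 - 20Q + 3Q^2; setting MC = AVC gives 2Q^2 - 10Q = 0, so Q = 5. min AVC = 5.
The firm shuts down for any P below $5.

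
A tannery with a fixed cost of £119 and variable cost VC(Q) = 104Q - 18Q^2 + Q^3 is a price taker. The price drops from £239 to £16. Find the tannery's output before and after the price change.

MC = 104 - 36Q + 3Q^2; the shutdown threshold is min AVC = £23 (at Q = 9).
At P = £239 ≥ min AVC, set P = MC on the rising branch: Q = 15.
At P = £16 < min AVC = £23, price no longer covers variable cost at any output, so the firm shuts down: Q = 0.

Output falls from 15 to 0 (the firm shuts down)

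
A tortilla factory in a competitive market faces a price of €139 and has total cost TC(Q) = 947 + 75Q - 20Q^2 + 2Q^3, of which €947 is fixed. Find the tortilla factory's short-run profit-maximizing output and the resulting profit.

AVC = 75 - 20Q + 2Q^2; min AVC = €25 at Q = 5. Since P = €139 ≥ min AVC, the firm produces.
With MC = 75 - 40Q + 6Q^2, P = MC on the upward-sloping part at Q* = 8.
TR = 139·8 = 1112. TC = 947 + 344 = 1291. Profit = 1112 − 1291 = -€179.
Shutting down would mean losing the fixed cost of €947, so operating at a loss of €179 is better by €768.

Profit = -€179 at Q = 8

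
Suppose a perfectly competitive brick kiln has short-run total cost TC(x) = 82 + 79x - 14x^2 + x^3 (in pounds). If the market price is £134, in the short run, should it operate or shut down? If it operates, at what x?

From TC, MC = TC'(x) = 79 - 28x + 3x^2 and AVC = VC/x = 79 - 14x + x^2.
AVC hits its minimum where MC = AVC, at x = 7, giving min AVC = 79 - 14·7 + 7^2 = £30.
P = £134 exceeds min AVC = £30, so the firm stays open.
Solving P = MC: -55 - 28x + 3x^2 = 0 ⇒ x = -5/3 or 11. On the upward-sloping branch, x* = 11.
Check: AVC at x = 11 is £46 ≤ P, so revenue covers variable cost.
Profit = P·x − TC = 134·11 − 588 = £886.

Produce at x = 11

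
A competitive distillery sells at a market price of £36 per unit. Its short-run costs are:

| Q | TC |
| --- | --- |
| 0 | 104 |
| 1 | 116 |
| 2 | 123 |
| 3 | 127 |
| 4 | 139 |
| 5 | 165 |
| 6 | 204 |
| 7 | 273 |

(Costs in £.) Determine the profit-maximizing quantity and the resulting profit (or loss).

Q = 5; profit = £15

Compute π = P·Q − TC at each output: Q=0: -104; Q=1: -80; Q=2: -51; Q=3: -19; Q=4: 5; Q=5: 15; Q=6: 12; Q=7: -21.
Profit is maximized at Q = 5. AVC there is 61/5 = £12.20 ≤ P, so producing beats shutting down (which would give -£104).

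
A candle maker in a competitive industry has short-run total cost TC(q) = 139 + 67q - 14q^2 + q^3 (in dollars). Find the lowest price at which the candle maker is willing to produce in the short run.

The firm shuts down when price falls below the minimum of average variable cost. AVC = VC/q = 67 - 14q + q^2.
dAVC/dq = -14 + 2q = 0 gives q = 7. min AVC = 67 - 14·7 + 7^2 = 18.
The firm shuts down for any P below $18.

$18 per unit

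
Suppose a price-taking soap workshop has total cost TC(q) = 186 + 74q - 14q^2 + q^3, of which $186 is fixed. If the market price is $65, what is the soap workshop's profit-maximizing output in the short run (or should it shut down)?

Produce at q = 9

Strip out fixed cost: VC = 74q - 14q^2 + q^3. Then AVC = 74 - 14q + q^2 and MC = 74 - 28q + 3q^2.
AVC hits its minimum where MC = AVC, at q = 7, giving min AVC = 74 - 14·7 + 7^2 = $25.
P = $65 exceeds min AVC = $25, so the firm stays open.
P = MC gives 9 - 28q + 3q^2 = 0, with roots 1/3 and 9. Take the larger (rising MC): q* = 9.
Check: AVC at q = 9 is $29 ≤ P, so revenue covers variable cost.
Profit = P·q − TC = 65·9 − 447 = $138.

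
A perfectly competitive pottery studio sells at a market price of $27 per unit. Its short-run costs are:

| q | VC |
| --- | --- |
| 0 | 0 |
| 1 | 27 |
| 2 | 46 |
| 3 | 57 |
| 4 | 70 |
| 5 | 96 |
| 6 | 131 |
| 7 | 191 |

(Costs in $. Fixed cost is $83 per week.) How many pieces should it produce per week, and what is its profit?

q = 5; profit = -$44

Profit at each row (π = 27q − TC): q=0: -83; q=1: -83; q=2: -75; q=3: -59; q=4: -45; q=5: -44; q=6: -52; q=7: -85.
Profit is maximized at q = 5. AVC there is 96/5 = $19.20 ≤ P, so producing beats shutting down (which would give -$83).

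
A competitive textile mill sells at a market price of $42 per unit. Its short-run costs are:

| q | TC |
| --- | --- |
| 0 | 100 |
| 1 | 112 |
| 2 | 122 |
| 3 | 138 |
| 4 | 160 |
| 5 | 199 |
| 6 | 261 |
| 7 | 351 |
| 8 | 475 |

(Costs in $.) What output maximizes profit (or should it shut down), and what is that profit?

Profit at each row (π = 42q − TC): q=0: -100; q=1: -70; q=2: -38; q=3: -12; q=4: 8; q=5: 11; q=6: -9; q=7: -57; q=8: -139.
Profit is maximized at q = 5. AVC there is 99/5 = $19.80 ≤ P, so producing beats shutting down (which would give -$100).

q = 5; profit = $11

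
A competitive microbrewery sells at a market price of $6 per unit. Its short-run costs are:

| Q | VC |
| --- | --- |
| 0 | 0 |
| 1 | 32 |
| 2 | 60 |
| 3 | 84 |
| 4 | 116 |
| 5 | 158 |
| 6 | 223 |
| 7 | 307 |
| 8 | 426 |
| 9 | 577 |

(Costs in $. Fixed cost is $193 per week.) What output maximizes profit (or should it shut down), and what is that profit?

Q = 0 (shut down); profit = -$193

Compute π = P·Q − TC at each output: Q=0: -193; Q=1: -219; Q=2: -241; Q=3: -259; Q=4: -285; Q=5: -321; Q=6: -380; Q=7: -458; Q=8: -571; Q=9: -716.
Profit is highest at Q = 0. Equivalently, the lowest AVC in the table is 84/3 ≈ $28 at Q = 3, and P = $6 falls below it — price never covers variable cost, so the firm shuts down and loses only its fixed cost.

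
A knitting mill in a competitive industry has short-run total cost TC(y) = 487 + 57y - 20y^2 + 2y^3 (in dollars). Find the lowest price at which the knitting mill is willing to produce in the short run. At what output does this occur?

Short-run supply begins at min AVC. From VC = 57y - 20y^2 + 2y^3, AVC = 57 - 20y + 2y^2.
dAVC/dy = -20 + 4y = 0 gives y = 5. min AVC = 57 - 20·5 + 2·5^2 = 7.
So the shutdown price is $7.

$7 per unit, at y = 5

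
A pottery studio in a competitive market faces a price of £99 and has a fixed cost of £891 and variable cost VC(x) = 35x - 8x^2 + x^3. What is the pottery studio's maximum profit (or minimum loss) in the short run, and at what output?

AVC = 35 - 8x + x^2 has its minimum £19 at x = 4; price £99 clears that bar, so the firm operates.
With MC = 35 - 16x + 3x^2, P = MC on the upward-sloping part at x* = 8.
TR = 99·8 = 792. TC = 891 + 280 = 1171. Profit = 792 − 1171 = -£379.
Shutting down would mean losing the fixed cost of £891, so operating at a loss of £379 is better by £512.

Profit = -£379 at x = 8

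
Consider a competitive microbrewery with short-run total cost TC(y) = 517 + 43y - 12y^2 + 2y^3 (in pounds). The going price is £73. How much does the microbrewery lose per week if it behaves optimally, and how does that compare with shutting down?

Profit = -£317 at y = 5

AVC = 43 - 12y + 2y^2 has its minimum £25 at y = 3; price £73 clears that bar, so the firm operates.
MC = 43 - 24y + 6y^2. Setting P = MC and taking the root on the rising branch gives y* = 5.
TR = 73·5 = 365. TC = 517 + 165 = 682. Profit = 365 − 682 = -£317.
That loss of £317 beats the £517 the firm would lose by shutting down; producing recovers £200 of fixed cost.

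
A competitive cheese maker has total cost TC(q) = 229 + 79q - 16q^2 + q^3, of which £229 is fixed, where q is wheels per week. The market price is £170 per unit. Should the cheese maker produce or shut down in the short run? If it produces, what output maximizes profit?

Produce at q = 13

Strip out fixed cost: VC = 79q - 16q^2 + q^3. Then AVC = 79 - 16q + q^2 and MC = 79 - 32q + 3q^2.
AVC is minimized where dAVC/dq = -16 + 2q = 0, at q = 8; min AVC = 79 - 16·8 + 8^2 = £15.
Since P = £170 ≥ min AVC = £15, price covers variable cost and the firm should produce.
Set P = MC: 170 = 79 - 32q + 3q^2 → -91 - 32q + 3q^2 = 0. The roots are q = -7/3 and q = 13; the profit-maximizing output is on the rising part of MC, so q* = 13.
Check: AVC at q = 13 is £40 ≤ P, so revenue covers variable cost.
Profit = P·q − TC = 170·13 − 749 = £1461.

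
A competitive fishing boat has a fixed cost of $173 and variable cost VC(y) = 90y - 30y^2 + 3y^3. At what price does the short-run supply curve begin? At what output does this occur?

$15 per unit, at y = 5

Short-run supply begins at min AVC. From VC = 90y - 30y^2 + 3y^3, AVC = 90 - 30y + 3y^2.
At the minimum of AVC, MC = AVC. MC = 90 - 60y + 9y^2; setting MC = AVC gives 6y^2 - 30y = 0, so y = 5. min AVC = 15.
For P < $15 the firm produces nothing.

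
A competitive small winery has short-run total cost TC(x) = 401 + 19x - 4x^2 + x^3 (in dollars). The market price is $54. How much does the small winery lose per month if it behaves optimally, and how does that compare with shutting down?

Profit = -$251 at x = 5

AVC = 19 - 4x + x^2; min AVC = $15 at x = 2. Since P = $54 ≥ min AVC, the firm produces.
MC = 19 - 8x + 3x^2. Setting P = MC and taking the root on the rising branch gives x* = 5.
TR = 54·5 = 270. TC = 401 + 120 = 521. Profit = 270 − 521 = -$251.
Shutting down would mean losing the fixed cost of $401, so operating at a loss of $251 is better by $150.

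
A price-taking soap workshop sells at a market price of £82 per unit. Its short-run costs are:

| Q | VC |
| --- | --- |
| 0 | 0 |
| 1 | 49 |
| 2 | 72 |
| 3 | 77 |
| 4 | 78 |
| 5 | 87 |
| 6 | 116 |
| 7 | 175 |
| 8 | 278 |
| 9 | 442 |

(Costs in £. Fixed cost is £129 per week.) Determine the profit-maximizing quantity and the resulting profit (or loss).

Compute π = P·Q − TC at each output: Q=0: -129; Q=1: -96; Q=2: -37; Q=3: 40; Q=4: 121; Q=5: 194; Q=6: 247; Q=7: 270; Q=8: 249; Q=9: 167.
Profit is maximized at Q = 7. AVC there is 175/7 = £25 ≤ P, so producing beats shutting down (which would give -£129).

Q = 7; profit = £270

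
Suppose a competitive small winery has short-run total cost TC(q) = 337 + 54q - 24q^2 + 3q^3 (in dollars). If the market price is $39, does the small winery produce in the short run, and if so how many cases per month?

Variable cost is VC = 54q - 24q^2 + 3q^3, so AVC = VC/q = 54 - 24q + 3q^2 and MC = dTC/dq = 54 - 48q + 9q^2.
The AVC parabola has its vertex at q = 24/6 = 4, where AVC = 54 - 24·4 + 3·4^2 = $6.
P = $39 exceeds min AVC = $6, so the firm stays open.
Solving P = MC: 15 - 48q + 9q^2 = 0 ⇒ q = 1/3 or 5. On the upward-sloping branch, q* = 5.
Check: AVC at q = 5 is $9 ≤ P, so revenue covers variable cost.
Profit = P·q − TC = 39·5 − 382 = -$187, a loss, but smaller than the $337 fixed cost the firm would lose by shutting down.

Produce at q = 5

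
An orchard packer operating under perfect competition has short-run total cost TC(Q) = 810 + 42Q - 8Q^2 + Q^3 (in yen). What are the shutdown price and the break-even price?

AVC = 42 - 8Q + Q^2; minimized at Q = 4, giving min AVC = ¥26. That is the shutdown price.
ATC = 810/Q + 42 - 8Q + Q^2. Setting dATC/dQ = −810/Q^2 − 8 + 2Q = 0 gives Q = 9 (since 2·9^3 − 8·9^2 = 810).
min ATC = 810/9 + 42 − 8·9 + 9^2 = ¥141. That is the break-even price.
For ¥26 ≤ P < ¥141 the firm produces at a loss; below ¥26 it shuts down.

Shutdown price = ¥26; break-even price = ¥141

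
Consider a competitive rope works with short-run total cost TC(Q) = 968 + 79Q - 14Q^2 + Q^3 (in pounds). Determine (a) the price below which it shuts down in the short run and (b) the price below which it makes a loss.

Shutdown price = £30; break-even price = £134

Shutdown price = min AVC. AVC = 79 - 14Q + Q^2, with vertex at Q = 7 and minimum £30.
ATC = 968/Q + 79 - 14Q + Q^2. Setting dATC/dQ = −968/Q^2 − 14 + 2Q = 0 gives Q = 11 (since 2·11^3 − 14·11^2 = 968).
min ATC = 968/11 + 79 − 14·11 + 11^2 = £134. That is the break-even price.
Between these two prices the firm operates at a loss; above £134 it earns a profit.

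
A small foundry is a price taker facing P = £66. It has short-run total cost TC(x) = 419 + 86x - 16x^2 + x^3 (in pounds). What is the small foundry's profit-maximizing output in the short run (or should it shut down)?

Produce at x = 10

Strip out fixed cost: VC = 86x - 16x^2 + x^3. Then AVC = 86 - 16x + x^2 and MC = 86 - 32x + 3x^2.
AVC hits its minimum where MC = AVC, at x = 8, giving min AVC = 86 - 16·8 + 8^2 = £22.
P = £66 exceeds min AVC = £22, so the firm stays open.
Set P = MC: 66 = 86 - 32x + 3x^2 → 20 - 32x + 3x^2 = 0. The roots are x = 2/3 and x = 10; the profit-maximizing output is on the rising part of MC, so x* = 10.
Check: AVC at x = 10 is £26 ≤ P, so revenue covers variable cost.
Profit = P·x − TC = 66·10 − 679 = -£19, a loss, but smaller than the £419 fixed cost the firm would lose by shutting down.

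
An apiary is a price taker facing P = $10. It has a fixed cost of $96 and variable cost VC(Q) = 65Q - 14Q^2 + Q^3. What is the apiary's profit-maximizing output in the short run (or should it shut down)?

From TC, MC = TC'(Q) = 65 - 28Q + 3Q^2 and AVC = VC/Q = 65 - 14Q + Q^2.
AVC hits its minimum where MC = AVC, at Q = 7, giving min AVC = 65 - 14·7 + 7^2 = $16.
P = $10 lies below min AVC = $16; no output level covers variable cost.
The firm minimizes its loss by shutting down and losing only its fixed cost of $96.

Shut down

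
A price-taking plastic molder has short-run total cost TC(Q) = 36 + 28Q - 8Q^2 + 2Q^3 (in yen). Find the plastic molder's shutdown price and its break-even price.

Shutdown price = min AVC. AVC = 28 - 8Q + 2Q^2, with vertex at Q = 2 and minimum ¥20.
ATC = 36/Q + 28 - 8Q + 2Q^2. Setting dATC/dQ = −36/Q^2 − 8 + 4Q = 0 gives Q = 3 (since 4·3^3 − 8·3^2 = 36).
min ATC = 36/3 + 28 − 8·3 + 2·3^2 = ¥34. That is the break-even price.
For ¥20 ≤ P < ¥34 the firm produces at a loss; below ¥20 it shuts down.

Shutdown price = ¥20; break-even price = ¥34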